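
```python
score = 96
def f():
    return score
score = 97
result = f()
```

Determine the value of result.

Step 1: score is first set to 96, then reassigned to 97.
Step 2: f() is called after the reassignment, so it looks up the current global score = 97.
Step 3: result = 97

The answer is 97.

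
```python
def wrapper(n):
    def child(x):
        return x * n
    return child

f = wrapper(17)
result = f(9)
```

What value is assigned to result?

Step 1: wrapper(17) creates a closure capturing n = 17.
Step 2: f(9) computes 9 * 17 = 153.
Step 3: result = 153

The answer is 153.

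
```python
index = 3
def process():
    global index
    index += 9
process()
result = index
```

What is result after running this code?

Step 1: index = 3 globally.
Step 2: process() modifies global index: index += 9 = 12.
Step 3: result = 12

The answer is 12.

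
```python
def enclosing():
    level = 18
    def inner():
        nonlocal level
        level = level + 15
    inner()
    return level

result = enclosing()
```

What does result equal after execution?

Step 1: enclosing() sets level = 18.
Step 2: inner() uses nonlocal to modify level in enclosing's scope: level = 18 + 15 = 33.
Step 3: enclosing() returns the modified level = 33

The answer is 33.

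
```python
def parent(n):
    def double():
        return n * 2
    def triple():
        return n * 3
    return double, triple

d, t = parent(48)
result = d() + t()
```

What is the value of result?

Step 1: Both closures capture the same n = 48.
Step 2: d() = 48 * 2 = 96, t() = 48 * 3 = 144.
Step 3: result = 96 + 144 = 240

The answer is 240.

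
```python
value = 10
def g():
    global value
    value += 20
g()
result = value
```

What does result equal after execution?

Step 1: value = 10 globally.
Step 2: g() modifies global value: value += 20 = 30.
Step 3: result = 30

The answer is 30.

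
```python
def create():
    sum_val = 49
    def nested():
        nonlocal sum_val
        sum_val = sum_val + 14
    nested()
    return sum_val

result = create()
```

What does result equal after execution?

Step 1: create() sets sum_val = 49.
Step 2: nested() uses nonlocal to modify sum_val in create's scope: sum_val = 49 + 14 = 63.
Step 3: create() returns the modified sum_val = 63

The answer is 63.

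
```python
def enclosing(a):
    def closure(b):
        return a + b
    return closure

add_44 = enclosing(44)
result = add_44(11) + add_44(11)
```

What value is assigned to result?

Step 1: add_44 captures a = 44.
Step 2: add_44(11) = 44 + 11 = 55, called twice.
Step 3: result = 55 + 55 = 110

The answer is 110.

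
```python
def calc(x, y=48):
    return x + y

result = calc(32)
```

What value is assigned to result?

Step 1: calc(32) uses default y = 48.
Step 2: Returns 32 + 48 = 80.
Step 3: result = 80

The answer is 80.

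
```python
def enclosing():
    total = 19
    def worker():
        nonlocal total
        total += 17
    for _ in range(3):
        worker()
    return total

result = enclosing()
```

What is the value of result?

Step 1: total = 19.
Step 2: worker() is called 3 times in a loop, each adding 17 via nonlocal.
Step 3: total = 19 + 17 * 3 = 70

The answer is 70.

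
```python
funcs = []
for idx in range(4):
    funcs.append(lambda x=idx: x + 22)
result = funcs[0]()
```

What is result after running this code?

Step 1: Default argument x=idx captures idx's value at definition time.
Step 2: funcs[0] was defined when idx = 0, so x defaults to 0.
Step 3: result = 0 + 22 = 22 (default arg fixes the late binding issue)

The answer is 22.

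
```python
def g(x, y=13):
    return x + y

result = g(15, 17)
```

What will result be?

Step 1: g(15, 17) overrides default y with 17.
Step 2: Returns 15 + 17 = 32.
Step 3: result = 32

The answer is 32.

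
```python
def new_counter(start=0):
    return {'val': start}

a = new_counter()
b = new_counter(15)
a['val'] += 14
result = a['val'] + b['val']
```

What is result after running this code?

Step 1: new_counter() returns a new dict each call (immutable default 0).
Step 2: a = {'val': 0}, b = {'val': 15}.
Step 3: a['val'] += 14 = 14. result = 14 + 15 = 29

The answer is 29.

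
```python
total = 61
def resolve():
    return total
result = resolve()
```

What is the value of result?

Step 1: total = 61 is defined in the global scope.
Step 2: resolve() looks up total. No local total exists, so Python checks the global scope via LEGB rule and finds total = 61.
Step 3: result = 61

The answer is 61.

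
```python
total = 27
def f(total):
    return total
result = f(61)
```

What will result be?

Step 1: Global total = 27.
Step 2: f(61) takes parameter total = 61, which shadows the global.
Step 3: result = 61

The answer is 61.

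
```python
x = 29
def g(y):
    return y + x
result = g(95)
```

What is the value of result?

Step 1: x = 29 is defined globally.
Step 2: g(95) uses parameter y = 95 and looks up x from global scope = 29.
Step 3: result = 95 + 29 = 124

The answer is 124.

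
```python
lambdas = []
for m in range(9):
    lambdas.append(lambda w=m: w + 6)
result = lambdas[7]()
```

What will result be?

Step 1: Default argument w=m captures m's value at definition time.
Step 2: lambdas[7] was defined when m = 7, so w defaults to 7.
Step 3: result = 7 + 6 = 13 (default arg fixes the late binding issue)

The answer is 13.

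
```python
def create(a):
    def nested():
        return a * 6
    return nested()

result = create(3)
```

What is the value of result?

Step 1: create(3) binds parameter a = 3.
Step 2: nested() accesses a = 3 from enclosing scope.
Step 3: result = 3 * 6 = 18

The answer is 18.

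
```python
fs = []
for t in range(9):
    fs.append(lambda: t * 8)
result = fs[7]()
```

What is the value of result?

Step 1: All lambdas reference the same variable t (late binding).
Step 2: After the loop, t = 8. Every lambda returns t * 8.
Step 3: fs[7]() = 8 * 8 = 64

The answer is 64.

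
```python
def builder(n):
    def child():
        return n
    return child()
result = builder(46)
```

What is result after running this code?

Step 1: builder(46) binds parameter n = 46.
Step 2: child() looks up n in enclosing scope and finds the parameter n = 46.
Step 3: result = 46

The answer is 46.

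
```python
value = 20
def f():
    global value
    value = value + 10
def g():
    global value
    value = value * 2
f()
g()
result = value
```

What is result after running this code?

Step 1: value = 20.
Step 2: f() adds 10: value = 20 + 10 = 30.
Step 3: g() doubles: value = 30 * 2 = 60.
Step 4: result = 60

The answer is 60.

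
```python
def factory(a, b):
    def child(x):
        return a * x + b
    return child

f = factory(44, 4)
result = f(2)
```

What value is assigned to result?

Step 1: factory(44, 4) captures a = 44, b = 4.
Step 2: f(2) computes 44 * 2 + 4 = 92.
Step 3: result = 92

The answer is 92.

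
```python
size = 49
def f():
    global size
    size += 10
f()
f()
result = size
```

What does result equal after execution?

Step 1: size = 49.
Step 2: First f(): size = 49 + 10 = 59.
Step 3: Second f(): size = 59 + 10 = 69. result = 69

The answer is 69.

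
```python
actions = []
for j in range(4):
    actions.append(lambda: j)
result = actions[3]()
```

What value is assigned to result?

Step 1: The loop creates 4 lambdas, all referencing the same variable j.
Step 2: After the loop, j = 3 (final value).
Step 3: actions[3]() looks up j at call time and finds 3. This is the late binding gotcha. result = 3

The answer is 3.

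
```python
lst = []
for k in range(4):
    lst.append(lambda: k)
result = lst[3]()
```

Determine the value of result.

Step 1: The loop creates 4 lambdas, all referencing the same variable k.
Step 2: After the loop, k = 3 (final value).
Step 3: lst[3]() looks up k at call time and finds 3. This is the late binding gotcha. result = 3

The answer is 3.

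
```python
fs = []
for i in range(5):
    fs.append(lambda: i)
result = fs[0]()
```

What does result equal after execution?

Step 1: The loop creates 5 lambdas, all referencing the same variable i.
Step 2: After the loop, i = 4 (final value).
Step 3: fs[0]() looks up i at call time and finds 4. This is the late binding gotcha. result = 4

The answer is 4.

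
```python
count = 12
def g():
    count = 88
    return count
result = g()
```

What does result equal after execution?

Step 1: Global count = 12.
Step 2: g() creates local count = 88, shadowing the global.
Step 3: Returns local count = 88. result = 88

The answer is 88.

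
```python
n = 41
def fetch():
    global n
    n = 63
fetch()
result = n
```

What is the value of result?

Step 1: n = 41 globally.
Step 2: fetch() declares global n and sets it to 63.
Step 3: After fetch(), global n = 63. result = 63

The answer is 63.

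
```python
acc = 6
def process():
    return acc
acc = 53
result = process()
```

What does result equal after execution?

Step 1: acc is first set to 6, then reassigned to 53.
Step 2: process() is called after the reassignment, so it looks up the current global acc = 53.
Step 3: result = 53

The answer is 53.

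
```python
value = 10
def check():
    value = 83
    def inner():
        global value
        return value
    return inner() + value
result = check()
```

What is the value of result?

Step 1: Global value = 10. check() shadows with local value = 83.
Step 2: inner() uses global keyword, so inner() returns global value = 10.
Step 3: check() returns 10 + 83 = 93

The answer is 93.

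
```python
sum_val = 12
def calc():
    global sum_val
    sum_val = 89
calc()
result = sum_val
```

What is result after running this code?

Step 1: sum_val = 12 globally.
Step 2: calc() declares global sum_val and sets it to 89.
Step 3: After calc(), global sum_val = 89. result = 89

The answer is 89.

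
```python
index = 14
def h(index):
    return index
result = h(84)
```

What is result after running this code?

Step 1: Global index = 14.
Step 2: h(84) takes parameter index = 84, which shadows the global.
Step 3: result = 84

The answer is 84.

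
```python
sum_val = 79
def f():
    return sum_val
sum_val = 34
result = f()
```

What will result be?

Step 1: sum_val is first set to 79, then reassigned to 34.
Step 2: f() is called after the reassignment, so it looks up the current global sum_val = 34.
Step 3: result = 34

The answer is 34.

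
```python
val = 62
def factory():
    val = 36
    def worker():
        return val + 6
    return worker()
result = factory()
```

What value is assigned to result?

Step 1: factory() shadows global val with val = 36.
Step 2: worker() finds val = 36 in enclosing scope, computes 36 + 6 = 42.
Step 3: result = 42

The answer is 42.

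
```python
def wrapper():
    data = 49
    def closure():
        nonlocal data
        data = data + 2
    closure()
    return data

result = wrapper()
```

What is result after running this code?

Step 1: wrapper() sets data = 49.
Step 2: closure() uses nonlocal to modify data in wrapper's scope: data = 49 + 2 = 51.
Step 3: wrapper() returns the modified data = 51

The answer is 51.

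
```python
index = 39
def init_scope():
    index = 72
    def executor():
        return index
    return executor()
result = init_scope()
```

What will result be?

Step 1: index = 39 globally, but init_scope() defines index = 72 locally.
Step 2: executor() looks up index. Not in local scope, so checks enclosing scope (init_scope) and finds index = 72.
Step 3: result = 72

The answer is 72.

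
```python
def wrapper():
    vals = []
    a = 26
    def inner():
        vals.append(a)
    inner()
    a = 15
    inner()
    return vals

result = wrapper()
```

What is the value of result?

Step 1: a = 26. inner() appends current a to vals.
Step 2: First inner(): appends 26. Then a = 15.
Step 3: Second inner(): appends 15 (closure sees updated a). result = [26, 15]

The answer is [26, 15].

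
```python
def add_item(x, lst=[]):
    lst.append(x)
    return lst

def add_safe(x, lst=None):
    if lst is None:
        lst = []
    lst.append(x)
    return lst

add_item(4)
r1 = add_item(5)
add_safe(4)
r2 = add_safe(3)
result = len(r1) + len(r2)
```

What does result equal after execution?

Step 1: add_item shares mutable default: after 2 calls, lst = [4, 5], len = 2.
Step 2: add_safe creates fresh list each time: r2 = [3], len = 1.
Step 3: result = 2 + 1 = 3

The answer is 3.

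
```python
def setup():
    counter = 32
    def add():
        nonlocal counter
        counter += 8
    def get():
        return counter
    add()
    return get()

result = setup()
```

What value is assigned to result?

Step 1: counter = 32. add() modifies it via nonlocal, get() reads it.
Step 2: add() makes counter = 32 + 8 = 40.
Step 3: get() returns 40. result = 40

The answer is 40.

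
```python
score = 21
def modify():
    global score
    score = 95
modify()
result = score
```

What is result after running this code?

Step 1: score = 21 globally.
Step 2: modify() declares global score and sets it to 95.
Step 3: After modify(), global score = 95. result = 95

The answer is 95.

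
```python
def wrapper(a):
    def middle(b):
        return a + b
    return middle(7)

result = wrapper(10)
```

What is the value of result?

Step 1: wrapper(10) passes a = 10.
Step 2: middle(7) has b = 7, reads a = 10 from enclosing.
Step 3: result = 10 + 7 = 17

The answer is 17.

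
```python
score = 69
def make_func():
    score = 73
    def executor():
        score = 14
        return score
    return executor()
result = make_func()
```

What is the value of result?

Step 1: Three scopes define score: global (69), make_func (73), executor (14).
Step 2: executor() has its own local score = 14, which shadows both enclosing and global.
Step 3: result = 14 (local wins in LEGB)

The answer is 14.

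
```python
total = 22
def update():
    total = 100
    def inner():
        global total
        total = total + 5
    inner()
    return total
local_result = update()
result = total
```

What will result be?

Step 1: Global total = 22. update() creates local total = 100.
Step 2: inner() declares global total and adds 5: global total = 22 + 5 = 27.
Step 3: update() returns its local total = 100 (unaffected by inner).
Step 4: result = global total = 27

The answer is 27.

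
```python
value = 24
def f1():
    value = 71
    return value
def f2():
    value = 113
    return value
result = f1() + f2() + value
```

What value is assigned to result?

Step 1: Each function shadows global value with its own local.
Step 2: f1() returns 71, f2() returns 113.
Step 3: Global value = 24 is unchanged. result = 71 + 113 + 24 = 208

The answer is 208.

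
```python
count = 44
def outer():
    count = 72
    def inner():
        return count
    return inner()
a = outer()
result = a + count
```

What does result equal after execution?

Step 1: outer() has local count = 72. inner() reads from enclosing.
Step 2: outer() returns 72. Global count = 44 unchanged.
Step 3: result = 72 + 44 = 116

The answer is 116.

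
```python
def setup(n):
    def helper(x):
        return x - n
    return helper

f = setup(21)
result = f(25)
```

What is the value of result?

Step 1: setup(21) creates a closure capturing n = 21.
Step 2: f(25) computes 25 - 21 = 4.
Step 3: result = 4

The answer is 4.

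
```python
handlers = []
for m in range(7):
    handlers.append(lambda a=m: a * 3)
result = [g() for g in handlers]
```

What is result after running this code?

Step 1: Default arg a=m captures m at each iteration.
Step 2: handlers[k] has a defaulting to k, returns k * 3.
Step 3: result = [0, 3, 6, 9, 12, 15, 18]

The answer is [0, 3, 6, 9, 12, 15, 18].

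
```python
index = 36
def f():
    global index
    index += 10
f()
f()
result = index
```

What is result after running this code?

Step 1: index = 36.
Step 2: First f(): index = 36 + 10 = 46.
Step 3: Second f(): index = 46 + 10 = 56. result = 56

The answer is 56.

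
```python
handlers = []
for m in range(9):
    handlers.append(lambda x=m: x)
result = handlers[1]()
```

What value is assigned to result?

Step 1: Default argument x=m captures m's value at each iteration.
Step 2: handlers[1] captured x = 1 when m was 1.
Step 3: result = 1

The answer is 1.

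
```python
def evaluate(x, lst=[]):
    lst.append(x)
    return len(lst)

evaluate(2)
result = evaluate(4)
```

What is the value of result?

Step 1: Mutable default list persists between calls.
Step 2: First call: lst = [2], len = 1. Second call: lst = [2, 4], len = 2.
Step 3: result = 2

The answer is 2.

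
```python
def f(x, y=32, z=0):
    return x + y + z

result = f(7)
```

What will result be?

Step 1: f(7) uses defaults y = 32, z = 0.
Step 2: Returns 7 + 32 + 0 = 39.
Step 3: result = 39

The answer is 39.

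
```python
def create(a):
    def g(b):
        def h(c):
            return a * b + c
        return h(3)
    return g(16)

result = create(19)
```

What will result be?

Step 1: a = 19, b = 16, c = 3.
Step 2: h() computes a * b + c = 19 * 16 + 3 = 307.
Step 3: result = 307

The answer is 307.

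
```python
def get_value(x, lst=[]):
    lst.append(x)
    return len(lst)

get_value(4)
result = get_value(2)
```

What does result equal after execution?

Step 1: Mutable default list persists between calls.
Step 2: First call: lst = [4], len = 1. Second call: lst = [4, 2], len = 2.
Step 3: result = 2

The answer is 2.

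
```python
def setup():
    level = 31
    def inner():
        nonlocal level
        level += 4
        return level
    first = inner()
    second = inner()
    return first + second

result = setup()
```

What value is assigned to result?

Step 1: level starts at 31.
Step 2: First call: level = 31 + 4 = 35, returns 35.
Step 3: Second call: level = 35 + 4 = 39, returns 39.
Step 4: result = 35 + 39 = 74

The answer is 74.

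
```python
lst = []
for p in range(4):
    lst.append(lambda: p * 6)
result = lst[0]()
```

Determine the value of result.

Step 1: All lambdas reference the same variable p (late binding).
Step 2: After the loop, p = 3. Every lambda returns p * 6.
Step 3: lst[0]() = 3 * 6 = 18

The answer is 18.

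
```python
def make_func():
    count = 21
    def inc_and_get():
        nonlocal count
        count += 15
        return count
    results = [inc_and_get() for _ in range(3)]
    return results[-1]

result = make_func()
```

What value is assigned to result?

Step 1: count = 21.
Step 2: Three calls to inc_and_get(), each adding 15.
Step 3: Last value = 21 + 15 * 3 = 66

The answer is 66.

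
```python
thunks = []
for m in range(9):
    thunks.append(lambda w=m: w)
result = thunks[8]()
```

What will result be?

Step 1: Default argument w=m captures m's value at each iteration.
Step 2: thunks[8] captured w = 8 when m was 8.
Step 3: result = 8

The answer is 8.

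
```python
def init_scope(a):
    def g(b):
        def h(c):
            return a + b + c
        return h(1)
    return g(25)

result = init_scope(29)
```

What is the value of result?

Step 1: a = 29, b = 25, c = 1 across three nested scopes.
Step 2: h() accesses all three via LEGB rule.
Step 3: result = 29 + 25 + 1 = 55

The answer is 55.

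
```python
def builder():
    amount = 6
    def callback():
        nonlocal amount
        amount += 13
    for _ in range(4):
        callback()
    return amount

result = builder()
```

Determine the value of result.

Step 1: amount = 6.
Step 2: callback() is called 4 times in a loop, each adding 13 via nonlocal.
Step 3: amount = 6 + 13 * 4 = 58

The answer is 58.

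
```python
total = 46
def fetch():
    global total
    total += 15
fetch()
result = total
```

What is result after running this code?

Step 1: total = 46 globally.
Step 2: fetch() modifies global total: total += 15 = 61.
Step 3: result = 61

The answer is 61.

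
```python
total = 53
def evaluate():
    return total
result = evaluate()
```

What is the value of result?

Step 1: total = 53 is defined in the global scope.
Step 2: evaluate() looks up total. No local total exists, so Python checks the global scope via LEGB rule and finds total = 53.
Step 3: result = 53

The answer is 53.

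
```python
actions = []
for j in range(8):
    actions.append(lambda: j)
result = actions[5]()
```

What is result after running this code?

Step 1: The loop creates 8 lambdas, all referencing the same variable j.
Step 2: After the loop, j = 7 (final value).
Step 3: actions[5]() looks up j at call time and finds 7. This is the late binding gotcha. result = 7

The answer is 7.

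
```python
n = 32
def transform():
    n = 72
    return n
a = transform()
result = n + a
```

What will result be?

Step 1: Global n = 32. transform() returns local n = 72.
Step 2: a = 72. Global n still = 32.
Step 3: result = 32 + 72 = 104

The answer is 104.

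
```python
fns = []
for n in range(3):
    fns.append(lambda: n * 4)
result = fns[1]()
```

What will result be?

Step 1: All lambdas reference the same variable n (late binding).
Step 2: After the loop, n = 2. Every lambda returns n * 4.
Step 3: fns[1]() = 2 * 4 = 8

The answer is 8.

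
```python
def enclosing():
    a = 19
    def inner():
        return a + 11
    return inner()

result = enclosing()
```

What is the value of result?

Step 1: enclosing() defines a = 19.
Step 2: inner() reads a = 19 from enclosing scope, returns 19 + 11 = 30.
Step 3: result = 30

The answer is 30.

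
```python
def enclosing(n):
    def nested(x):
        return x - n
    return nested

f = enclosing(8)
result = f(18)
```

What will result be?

Step 1: enclosing(8) creates a closure capturing n = 8.
Step 2: f(18) computes 18 - 8 = 10.
Step 3: result = 10

The answer is 10.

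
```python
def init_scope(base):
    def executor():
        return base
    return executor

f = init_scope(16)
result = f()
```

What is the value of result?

Step 1: init_scope(16) creates closure capturing base = 16.
Step 2: f() returns the captured base = 16.
Step 3: result = 16

The answer is 16.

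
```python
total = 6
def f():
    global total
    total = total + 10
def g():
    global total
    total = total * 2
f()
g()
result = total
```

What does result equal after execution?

Step 1: total = 6.
Step 2: f() adds 10: total = 6 + 10 = 16.
Step 3: g() doubles: total = 16 * 2 = 32.
Step 4: result = 32

The answer is 32.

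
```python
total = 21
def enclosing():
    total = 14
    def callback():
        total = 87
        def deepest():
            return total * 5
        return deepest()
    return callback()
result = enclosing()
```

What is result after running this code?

Step 1: deepest() looks up total through LEGB: not local, finds total = 87 in enclosing callback().
Step 2: Returns 87 * 5 = 435.
Step 3: result = 435

The answer is 435.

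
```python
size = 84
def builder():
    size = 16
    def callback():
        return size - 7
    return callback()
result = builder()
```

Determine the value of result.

Step 1: builder() shadows global size with size = 16.
Step 2: callback() finds size = 16 in enclosing scope, computes 16 - 7 = 9.
Step 3: result = 9

The answer is 9.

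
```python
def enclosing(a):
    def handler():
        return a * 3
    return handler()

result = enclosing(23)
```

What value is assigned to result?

Step 1: enclosing(23) binds parameter a = 23.
Step 2: handler() accesses a = 23 from enclosing scope.
Step 3: result = 23 * 3 = 69

The answer is 69.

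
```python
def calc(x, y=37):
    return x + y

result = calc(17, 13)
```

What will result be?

Step 1: calc(17, 13) overrides default y with 13.
Step 2: Returns 17 + 13 = 30.
Step 3: result = 30

The answer is 30.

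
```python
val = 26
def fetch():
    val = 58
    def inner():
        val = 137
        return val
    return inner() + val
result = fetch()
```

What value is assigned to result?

Step 1: fetch() has local val = 58. inner() has local val = 137.
Step 2: inner() returns its local val = 137.
Step 3: fetch() returns 137 + its own val (58) = 195

The answer is 195.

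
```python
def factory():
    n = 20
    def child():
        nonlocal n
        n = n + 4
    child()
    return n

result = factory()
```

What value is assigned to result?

Step 1: factory() sets n = 20.
Step 2: child() uses nonlocal to modify n in factory's scope: n = 20 + 4 = 24.
Step 3: factory() returns the modified n = 24

The answer is 24.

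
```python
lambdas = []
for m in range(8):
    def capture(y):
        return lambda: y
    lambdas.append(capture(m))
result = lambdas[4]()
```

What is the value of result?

Step 1: capture(m) creates a new scope capturing y = m at call time.
Step 2: lambdas[4] = capture(4), so its lambda captures y = 4.
Step 3: result = 4 (closure factory fixes late binding)

The answer is 4.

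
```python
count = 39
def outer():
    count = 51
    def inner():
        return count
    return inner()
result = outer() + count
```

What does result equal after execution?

Step 1: Global count = 39. outer() shadows with count = 51.
Step 2: inner() returns enclosing count = 51. outer() = 51.
Step 3: result = 51 + global count (39) = 90

The answer is 90.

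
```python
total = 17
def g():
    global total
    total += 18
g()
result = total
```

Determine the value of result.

Step 1: total = 17 globally.
Step 2: g() modifies global total: total += 18 = 35.
Step 3: result = 35

The answer is 35.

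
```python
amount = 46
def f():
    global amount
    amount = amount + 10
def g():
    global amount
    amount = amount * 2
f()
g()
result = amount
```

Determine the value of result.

Step 1: amount = 46.
Step 2: f() adds 10: amount = 46 + 10 = 56.
Step 3: g() doubles: amount = 56 * 2 = 112.
Step 4: result = 112

The answer is 112.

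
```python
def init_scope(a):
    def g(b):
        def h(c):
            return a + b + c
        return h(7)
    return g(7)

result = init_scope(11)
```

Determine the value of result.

Step 1: a = 11, b = 7, c = 7 across three nested scopes.
Step 2: h() accesses all three via LEGB rule.
Step 3: result = 11 + 7 + 7 = 25

The answer is 25.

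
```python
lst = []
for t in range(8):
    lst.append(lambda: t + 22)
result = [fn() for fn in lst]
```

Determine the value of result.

Step 1: All lambdas capture t by reference. After the loop, t = 7.
Step 2: Each call returns 7 + 22 = 29.
Step 3: result = [29, 29, 29, 29, 29, 29, 29, 29]

The answer is [29, 29, 29, 29, 29, 29, 29, 29].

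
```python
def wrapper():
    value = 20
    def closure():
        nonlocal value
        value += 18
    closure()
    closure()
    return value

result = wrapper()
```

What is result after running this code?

Step 1: value starts at 20.
Step 2: closure() is called 2 times, each adding 18.
Step 3: value = 20 + 18 * 2 = 56

The answer is 56.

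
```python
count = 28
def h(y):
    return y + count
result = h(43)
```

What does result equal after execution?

Step 1: count = 28 is defined globally.
Step 2: h(43) uses parameter y = 43 and looks up count from global scope = 28.
Step 3: result = 43 + 28 = 71

The answer is 71.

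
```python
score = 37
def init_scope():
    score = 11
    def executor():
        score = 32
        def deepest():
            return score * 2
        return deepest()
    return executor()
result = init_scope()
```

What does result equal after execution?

Step 1: deepest() looks up score through LEGB: not local, finds score = 32 in enclosing executor().
Step 2: Returns 32 * 2 = 64.
Step 3: result = 64

The answer is 64.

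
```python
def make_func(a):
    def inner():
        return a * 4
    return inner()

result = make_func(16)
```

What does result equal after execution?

Step 1: make_func(16) binds parameter a = 16.
Step 2: inner() accesses a = 16 from enclosing scope.
Step 3: result = 16 * 4 = 64

The answer is 64.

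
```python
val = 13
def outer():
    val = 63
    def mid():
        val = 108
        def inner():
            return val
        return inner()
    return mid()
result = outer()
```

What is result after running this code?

Step 1: Three levels of shadowing: global 13, outer 63, mid 108.
Step 2: inner() finds val = 108 in enclosing mid() scope.
Step 3: result = 108

The answer is 108.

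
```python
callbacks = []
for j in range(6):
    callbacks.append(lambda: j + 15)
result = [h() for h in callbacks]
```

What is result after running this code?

Step 1: All lambdas capture j by reference. After the loop, j = 5.
Step 2: Each call returns 5 + 15 = 20.
Step 3: result = [20, 20, 20, 20, 20, 20]

The answer is [20, 20, 20, 20, 20, 20].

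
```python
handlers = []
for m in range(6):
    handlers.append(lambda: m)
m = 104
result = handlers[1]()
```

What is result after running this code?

Step 1: Lambdas capture the variable m by reference, not by value.
Step 2: After the loop, m is reassigned to 104.
Step 3: handlers[1]() looks up the current m = 104. result = 104

The answer is 104.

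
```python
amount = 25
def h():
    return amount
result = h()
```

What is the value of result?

Step 1: amount = 25 is defined in the global scope.
Step 2: h() looks up amount. No local amount exists, so Python checks the global scope via LEGB rule and finds amount = 25.
Step 3: result = 25

The answer is 25.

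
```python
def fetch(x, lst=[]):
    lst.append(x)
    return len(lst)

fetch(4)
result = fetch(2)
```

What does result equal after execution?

Step 1: Mutable default list persists between calls.
Step 2: First call: lst = [4], len = 1. Second call: lst = [4, 2], len = 2.
Step 3: result = 2

The answer is 2.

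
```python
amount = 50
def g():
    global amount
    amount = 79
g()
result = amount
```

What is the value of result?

Step 1: amount = 50 globally.
Step 2: g() declares global amount and sets it to 79.
Step 3: After g(), global amount = 79. result = 79

The answer is 79.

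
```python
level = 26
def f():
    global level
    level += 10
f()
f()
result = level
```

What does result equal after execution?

Step 1: level = 26.
Step 2: First f(): level = 26 + 10 = 36.
Step 3: Second f(): level = 36 + 10 = 46. result = 46

The answer is 46.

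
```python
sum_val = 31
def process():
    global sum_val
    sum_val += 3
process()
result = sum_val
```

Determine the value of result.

Step 1: sum_val = 31 globally.
Step 2: process() modifies global sum_val: sum_val += 3 = 34.
Step 3: result = 34

The answer is 34.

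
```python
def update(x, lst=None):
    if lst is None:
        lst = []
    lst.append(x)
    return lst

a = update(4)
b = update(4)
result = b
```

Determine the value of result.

Step 1: None default with guard creates a NEW list each call.
Step 2: a = [4] (fresh list). b = [4] (another fresh list).
Step 3: result = [4] (this is the fix for mutable default)

The answer is [4].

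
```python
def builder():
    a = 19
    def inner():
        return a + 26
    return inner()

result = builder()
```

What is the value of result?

Step 1: builder() defines a = 19.
Step 2: inner() reads a = 19 from enclosing scope, returns 19 + 26 = 45.
Step 3: result = 45

The answer is 45.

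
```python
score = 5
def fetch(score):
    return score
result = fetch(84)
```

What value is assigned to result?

Step 1: Global score = 5.
Step 2: fetch(84) takes parameter score = 84, which shadows the global.
Step 3: result = 84

The answer is 84.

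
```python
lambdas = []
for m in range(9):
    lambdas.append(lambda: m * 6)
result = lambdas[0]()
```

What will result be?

Step 1: All lambdas reference the same variable m (late binding).
Step 2: After the loop, m = 8. Every lambda returns m * 6.
Step 3: lambdas[0]() = 8 * 6 = 48

The answer is 48.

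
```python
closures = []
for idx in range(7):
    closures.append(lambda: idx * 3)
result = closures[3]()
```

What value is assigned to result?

Step 1: All lambdas reference the same variable idx (late binding).
Step 2: After the loop, idx = 6. Every lambda returns idx * 3.
Step 3: closures[3]() = 6 * 3 = 18

The answer is 18.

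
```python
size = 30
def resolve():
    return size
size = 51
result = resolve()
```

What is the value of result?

Step 1: size is first set to 30, then reassigned to 51.
Step 2: resolve() is called after the reassignment, so it looks up the current global size = 51.
Step 3: result = 51

The answer is 51.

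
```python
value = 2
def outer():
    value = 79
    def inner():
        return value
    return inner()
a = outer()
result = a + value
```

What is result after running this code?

Step 1: outer() has local value = 79. inner() reads from enclosing.
Step 2: outer() returns 79. Global value = 2 unchanged.
Step 3: result = 79 + 2 = 81

The answer is 81.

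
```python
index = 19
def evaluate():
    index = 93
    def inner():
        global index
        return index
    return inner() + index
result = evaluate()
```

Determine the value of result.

Step 1: Global index = 19. evaluate() shadows with local index = 93.
Step 2: inner() uses global keyword, so inner() returns global index = 19.
Step 3: evaluate() returns 19 + 93 = 112

The answer is 112.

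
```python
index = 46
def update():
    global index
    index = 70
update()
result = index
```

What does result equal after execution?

Step 1: index = 46 globally.
Step 2: update() declares global index and sets it to 70.
Step 3: After update(), global index = 70. result = 70

The answer is 70.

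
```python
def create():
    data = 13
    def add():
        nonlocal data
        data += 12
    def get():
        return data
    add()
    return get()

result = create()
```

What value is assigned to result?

Step 1: data = 13. add() modifies it via nonlocal, get() reads it.
Step 2: add() makes data = 13 + 12 = 25.
Step 3: get() returns 25. result = 25

The answer is 25.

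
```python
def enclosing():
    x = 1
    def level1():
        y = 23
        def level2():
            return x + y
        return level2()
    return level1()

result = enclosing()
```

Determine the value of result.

Step 1: x = 1 in enclosing. y = 23 in level1.
Step 2: level2() reads x = 1 and y = 23 from enclosing scopes.
Step 3: result = 1 + 23 = 24

The answer is 24.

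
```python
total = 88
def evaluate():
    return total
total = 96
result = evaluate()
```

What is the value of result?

Step 1: total is first set to 88, then reassigned to 96.
Step 2: evaluate() is called after the reassignment, so it looks up the current global total = 96.
Step 3: result = 96

The answer is 96.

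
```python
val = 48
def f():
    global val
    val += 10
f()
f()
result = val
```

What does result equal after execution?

Step 1: val = 48.
Step 2: First f(): val = 48 + 10 = 58.
Step 3: Second f(): val = 58 + 10 = 68. result = 68

The answer is 68.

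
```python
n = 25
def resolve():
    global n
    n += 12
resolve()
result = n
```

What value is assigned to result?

Step 1: n = 25 globally.
Step 2: resolve() modifies global n: n += 12 = 37.
Step 3: result = 37

The answer is 37.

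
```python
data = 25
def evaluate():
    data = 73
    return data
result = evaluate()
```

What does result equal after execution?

Step 1: Global data = 25.
Step 2: evaluate() creates local data = 73, shadowing the global.
Step 3: Returns local data = 73. result = 73

The answer is 73.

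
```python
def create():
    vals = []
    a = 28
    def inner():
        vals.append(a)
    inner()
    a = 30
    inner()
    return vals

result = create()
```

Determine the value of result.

Step 1: a = 28. inner() appends current a to vals.
Step 2: First inner(): appends 28. Then a = 30.
Step 3: Second inner(): appends 30 (closure sees updated a). result = [28, 30]

The answer is [28, 30].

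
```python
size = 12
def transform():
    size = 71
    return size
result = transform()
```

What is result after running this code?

Step 1: Global size = 12.
Step 2: transform() creates local size = 71, shadowing the global.
Step 3: Returns local size = 71. result = 71

The answer is 71.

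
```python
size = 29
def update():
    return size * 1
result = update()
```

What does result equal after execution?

Step 1: size = 29 is defined globally.
Step 2: update() looks up size from global scope = 29, then computes 29 * 1 = 29.
Step 3: result = 29

The answer is 29.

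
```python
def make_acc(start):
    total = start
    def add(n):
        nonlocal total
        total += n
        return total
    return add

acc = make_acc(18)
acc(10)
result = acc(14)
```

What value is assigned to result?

Step 1: make_acc(18) creates closure with total = 18.
Step 2: First acc(10): total = 18 + 10 = 28.
Step 3: Second acc(14): total = 28 + 14 = 42. result = 42

The answer is 42.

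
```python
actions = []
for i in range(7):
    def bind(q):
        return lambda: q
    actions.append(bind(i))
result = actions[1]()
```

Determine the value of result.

Step 1: bind(i) creates a new scope capturing q = i at call time.
Step 2: actions[1] = bind(1), so its lambda captures q = 1.
Step 3: result = 1 (closure factory fixes late binding)

The answer is 1.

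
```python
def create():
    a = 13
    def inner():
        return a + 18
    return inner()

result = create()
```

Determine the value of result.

Step 1: create() defines a = 13.
Step 2: inner() reads a = 13 from enclosing scope, returns 13 + 18 = 31.
Step 3: result = 31

The answer is 31.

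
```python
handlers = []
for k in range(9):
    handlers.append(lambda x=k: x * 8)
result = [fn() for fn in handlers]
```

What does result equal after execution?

Step 1: Default arg x=k captures k at each iteration.
Step 2: handlers[k] has x defaulting to k, returns k * 8.
Step 3: result = [0, 8, 16, 24, 32, 40, 48, 56, 64]

The answer is [0, 8, 16, 24, 32, 40, 48, 56, 64].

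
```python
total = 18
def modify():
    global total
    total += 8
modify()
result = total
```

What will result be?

Step 1: total = 18 globally.
Step 2: modify() modifies global total: total += 8 = 26.
Step 3: result = 26

The answer is 26.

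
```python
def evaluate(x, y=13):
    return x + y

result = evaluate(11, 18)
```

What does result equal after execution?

Step 1: evaluate(11, 18) overrides default y with 18.
Step 2: Returns 11 + 18 = 29.
Step 3: result = 29

The answer is 29.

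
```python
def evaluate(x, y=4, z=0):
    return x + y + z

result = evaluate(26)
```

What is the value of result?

Step 1: evaluate(26) uses defaults y = 4, z = 0.
Step 2: Returns 26 + 4 + 0 = 30.
Step 3: result = 30

The answer is 30.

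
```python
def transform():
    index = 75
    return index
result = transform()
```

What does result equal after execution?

Step 1: transform() defines index = 75 in its local scope.
Step 2: return index finds the local variable index = 75.
Step 3: result = 75

The answer is 75.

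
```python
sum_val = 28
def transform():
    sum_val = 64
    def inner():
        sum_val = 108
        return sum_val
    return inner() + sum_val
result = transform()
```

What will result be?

Step 1: transform() has local sum_val = 64. inner() has local sum_val = 108.
Step 2: inner() returns its local sum_val = 108.
Step 3: transform() returns 108 + its own sum_val (64) = 172

The answer is 172.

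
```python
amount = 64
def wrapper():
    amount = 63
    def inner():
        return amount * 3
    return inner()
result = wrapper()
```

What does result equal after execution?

Step 1: wrapper() shadows global amount with amount = 63.
Step 2: inner() finds amount = 63 in enclosing scope, computes 63 * 3 = 189.
Step 3: result = 189

The answer is 189.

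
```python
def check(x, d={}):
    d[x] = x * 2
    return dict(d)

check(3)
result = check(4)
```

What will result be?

Step 1: Mutable default dict is shared across calls.
Step 2: First call adds 3: 6. Second call adds 4: 8.
Step 3: result = {3: 6, 4: 8}

The answer is {3: 6, 4: 8}.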